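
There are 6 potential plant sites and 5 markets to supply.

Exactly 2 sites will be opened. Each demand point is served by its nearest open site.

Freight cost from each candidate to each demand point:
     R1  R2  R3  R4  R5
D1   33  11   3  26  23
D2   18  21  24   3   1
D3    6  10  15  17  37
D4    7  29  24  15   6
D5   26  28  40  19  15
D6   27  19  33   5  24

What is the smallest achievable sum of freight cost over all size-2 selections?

Open {D2, D3}.
  R1→D3 6, R2→D3 10, R3→D3 15, R4→D2 3, R5→D2 1  ⇒ total 35.
Compare {D1, D2}: total 36.
Compare {D1, D4}: total 42.
No size-2 selection does better; minimum is 35.

35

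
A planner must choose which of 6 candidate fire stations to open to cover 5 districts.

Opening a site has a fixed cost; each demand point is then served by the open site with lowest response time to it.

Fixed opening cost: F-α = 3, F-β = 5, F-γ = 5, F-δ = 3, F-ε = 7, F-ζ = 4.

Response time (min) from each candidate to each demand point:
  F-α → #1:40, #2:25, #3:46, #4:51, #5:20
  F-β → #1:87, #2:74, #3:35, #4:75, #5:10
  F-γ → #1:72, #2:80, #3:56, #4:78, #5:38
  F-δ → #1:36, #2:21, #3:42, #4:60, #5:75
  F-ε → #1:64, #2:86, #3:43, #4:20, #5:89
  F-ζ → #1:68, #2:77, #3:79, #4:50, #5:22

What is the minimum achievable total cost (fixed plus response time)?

137

Open {F-β, F-δ, F-ε}: assign each demand point to its cheapest open site.
  #1→F-δ 36, #2→F-δ 21, #3→F-β 35, #4→F-ε 20, #5→F-β 10
  response time 122, fixed 15 → total 137.
Compare {F-α, F-β, F-δ, F-ε}: response time 122 + fixed 18 = 140.
Compare {F-β, F-δ, F-ε, F-ζ}: response time 122 + fixed 19 = 141.
Compare {F-β, F-γ, F-δ, F-ε}: response time 122 + fixed 20 = 142.
All other subsets cost ≥ 140. Minimum total cost: 137.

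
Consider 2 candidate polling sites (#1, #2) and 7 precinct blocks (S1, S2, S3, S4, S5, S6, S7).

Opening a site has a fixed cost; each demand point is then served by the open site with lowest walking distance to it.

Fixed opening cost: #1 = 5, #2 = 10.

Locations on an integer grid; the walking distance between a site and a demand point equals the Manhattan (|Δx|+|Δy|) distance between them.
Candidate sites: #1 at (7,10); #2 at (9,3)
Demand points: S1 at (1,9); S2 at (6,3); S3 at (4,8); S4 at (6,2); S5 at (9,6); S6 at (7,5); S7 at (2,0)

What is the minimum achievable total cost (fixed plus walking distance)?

51

Open {#1, #2}: assign each demand point to its cheapest open site.
  S1→#1 7, S2→#2 3, S3→#1 5, S4→#2 4, S5→#2 3, S6→#2 4, S7→#2 10
  walking distance 36, fixed 15 → total 51.
Compare {#2}: walking distance 48 + fixed 10 = 58.
Compare {#1}: walking distance 55 + fixed 5 = 60.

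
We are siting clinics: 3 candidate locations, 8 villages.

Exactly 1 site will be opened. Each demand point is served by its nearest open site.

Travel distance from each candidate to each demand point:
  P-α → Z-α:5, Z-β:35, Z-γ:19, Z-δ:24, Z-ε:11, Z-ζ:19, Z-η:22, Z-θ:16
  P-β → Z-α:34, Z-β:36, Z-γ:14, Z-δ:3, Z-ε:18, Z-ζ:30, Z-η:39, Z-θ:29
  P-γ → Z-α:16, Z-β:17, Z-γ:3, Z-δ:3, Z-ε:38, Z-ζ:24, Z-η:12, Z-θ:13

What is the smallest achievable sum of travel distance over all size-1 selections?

Open {P-γ}.
  Z-α→P-γ 16, Z-β→P-γ 17, Z-γ→P-γ 3, Z-δ→P-γ 3, Z-ε→P-γ 38, Z-ζ→P-γ 24, Z-η→P-γ 12, Z-θ→P-γ 13  ⇒ total 126.
Compare {P-α}: total 151.
Compare {P-β}: total 203.

126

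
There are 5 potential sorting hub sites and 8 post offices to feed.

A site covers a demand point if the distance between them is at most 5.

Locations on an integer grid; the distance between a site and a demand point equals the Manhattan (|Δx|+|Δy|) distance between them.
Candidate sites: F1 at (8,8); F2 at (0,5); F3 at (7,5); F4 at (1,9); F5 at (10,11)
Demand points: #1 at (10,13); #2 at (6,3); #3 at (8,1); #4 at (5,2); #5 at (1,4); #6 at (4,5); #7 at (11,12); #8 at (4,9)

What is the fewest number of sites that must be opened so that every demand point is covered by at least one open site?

3

Coverage sets (demand points within 5 of each site):
  F1: {#8}
  F2: {#5, #6}
  F3: {#2, #3, #4, #6}
  F4: {#5, #8}
  F5: {#1, #7}
No 2 sites suffice: every size-2 union leaves at least one demand point uncovered.
But {F3, F4, F5} covers everything, so the minimum is 3.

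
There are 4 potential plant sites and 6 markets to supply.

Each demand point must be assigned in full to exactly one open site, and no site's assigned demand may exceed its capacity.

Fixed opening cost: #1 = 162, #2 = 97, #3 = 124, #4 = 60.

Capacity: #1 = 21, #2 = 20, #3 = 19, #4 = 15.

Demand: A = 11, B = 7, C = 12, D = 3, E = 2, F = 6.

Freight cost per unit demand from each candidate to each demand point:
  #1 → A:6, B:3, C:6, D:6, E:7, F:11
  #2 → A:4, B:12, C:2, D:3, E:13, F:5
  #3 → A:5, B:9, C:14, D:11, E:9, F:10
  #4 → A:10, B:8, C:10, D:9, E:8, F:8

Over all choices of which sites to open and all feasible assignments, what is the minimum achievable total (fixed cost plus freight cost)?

444

Open {#1, #2}; cheapest assignment that respects the capacities:
  #1 (cap 21, load 21): A, B, D — cost 11×6 + 7×3 + 3×6 = 105
  #2 (cap 20, load 20): C, E, F — cost 12×2 + 2×13 + 6×5 = 80
  Shipping 185, fixed 259 → total 444.
  Any other capacity-feasible assignment to {#1, #2} ships for at least 185.
Compare {#2, #3, #4}: its best feasible assignment gives total 489.
Compare {#1, #2, #4}: its best feasible assignment gives total 494.
Every other set of open sites that can feasibly serve all demand totals ≥ 489 even under its best assignment. Minimum: 444.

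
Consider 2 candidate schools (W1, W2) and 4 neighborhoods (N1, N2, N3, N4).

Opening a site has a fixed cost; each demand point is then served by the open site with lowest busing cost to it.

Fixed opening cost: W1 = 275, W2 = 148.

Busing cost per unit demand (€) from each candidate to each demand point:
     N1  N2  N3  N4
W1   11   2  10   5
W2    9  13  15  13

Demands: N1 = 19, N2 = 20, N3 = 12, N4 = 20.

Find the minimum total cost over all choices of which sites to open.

744

Open {W1}: assign each demand point to its cheapest open site.
  N1→W1 19×11=209, N2→W1 20×2=40, N3→W1 12×10=120, N4→W1 20×5=100
  busing cost 469, fixed 275 → total 744.
Compare {W1, W2}: busing cost 431 + fixed 423 = 854.
Compare {W2}: busing cost 871 + fixed 148 = 1019.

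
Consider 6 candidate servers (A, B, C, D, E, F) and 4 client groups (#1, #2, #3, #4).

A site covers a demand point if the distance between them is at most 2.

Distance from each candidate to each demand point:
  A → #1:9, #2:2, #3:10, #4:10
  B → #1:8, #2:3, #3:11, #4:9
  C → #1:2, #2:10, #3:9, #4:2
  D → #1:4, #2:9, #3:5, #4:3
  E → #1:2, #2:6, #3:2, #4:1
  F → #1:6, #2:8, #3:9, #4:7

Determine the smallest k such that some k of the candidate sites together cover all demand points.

Coverage sets (demand points within 2 of each site):
  A: {#2}
  B: {}
  C: {#1, #4}
  D: {}
  E: {#1, #3, #4}
  F: {}
No single site covers all 4 demand points.
But {A, E} covers everything, so the minimum is 2.

2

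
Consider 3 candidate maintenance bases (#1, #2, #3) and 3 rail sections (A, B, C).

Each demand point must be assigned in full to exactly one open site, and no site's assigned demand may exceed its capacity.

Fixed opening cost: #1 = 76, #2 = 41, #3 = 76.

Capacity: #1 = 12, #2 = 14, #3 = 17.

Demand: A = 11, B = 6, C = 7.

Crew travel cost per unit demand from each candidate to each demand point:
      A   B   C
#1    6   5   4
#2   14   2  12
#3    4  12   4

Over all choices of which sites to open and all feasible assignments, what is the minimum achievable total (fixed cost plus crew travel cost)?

Open {#2, #3}; cheapest assignment that respects the capacities:
  #2 (cap 14, load 13): B, C — cost 6×2 + 7×12 = 96
  #3 (cap 17, load 11): A — cost 11×4 = 44
  Shipping 140, fixed 117 → total 257.
  Any other capacity-feasible assignment to {#2, #3} ships for at least 140.
Compare {#1, #2, #3}: its best feasible assignment gives total 277.
Compare {#1, #2}: its best feasible assignment gives total 279.
Every other set of open sites that can feasibly serve all demand totals ≥ 277 even under its best assignment. Minimum: 257.

257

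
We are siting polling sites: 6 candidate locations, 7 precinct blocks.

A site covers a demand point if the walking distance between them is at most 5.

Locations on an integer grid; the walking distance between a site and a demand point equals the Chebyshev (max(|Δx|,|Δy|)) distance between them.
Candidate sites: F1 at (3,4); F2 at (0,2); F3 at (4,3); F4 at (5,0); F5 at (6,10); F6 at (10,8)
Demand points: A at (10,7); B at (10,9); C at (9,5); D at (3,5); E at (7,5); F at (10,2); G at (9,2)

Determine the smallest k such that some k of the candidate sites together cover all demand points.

2

Coverage sets (demand points within 5 of each site):
  F1: {D, E}
  F2: {D}
  F3: {C, D, E, G}
  F4: {C, D, E, F, G}
  F5: {A, B, C, D, E}
  F6: {A, B, C, E}
No single site covers all 7 demand points.
But {F4, F5} covers everything, so the minimum is 2.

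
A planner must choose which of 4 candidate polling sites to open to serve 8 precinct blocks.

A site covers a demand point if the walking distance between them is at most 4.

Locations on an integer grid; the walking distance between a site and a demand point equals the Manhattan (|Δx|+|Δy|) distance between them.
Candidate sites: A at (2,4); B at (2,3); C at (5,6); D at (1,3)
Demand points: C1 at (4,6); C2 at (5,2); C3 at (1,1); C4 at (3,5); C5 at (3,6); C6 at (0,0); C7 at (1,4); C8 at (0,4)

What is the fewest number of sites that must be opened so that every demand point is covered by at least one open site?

2

Coverage sets (demand points within 4 of each site):
  A: {C1, C3, C4, C5, C7, C8}
  B: {C2, C3, C4, C5, C7, C8}
  C: {C1, C2, C4, C5}
  D: {C3, C4, C6, C7, C8}
No single site covers all 8 demand points.
But {C, D} covers everything, so the minimum is 2.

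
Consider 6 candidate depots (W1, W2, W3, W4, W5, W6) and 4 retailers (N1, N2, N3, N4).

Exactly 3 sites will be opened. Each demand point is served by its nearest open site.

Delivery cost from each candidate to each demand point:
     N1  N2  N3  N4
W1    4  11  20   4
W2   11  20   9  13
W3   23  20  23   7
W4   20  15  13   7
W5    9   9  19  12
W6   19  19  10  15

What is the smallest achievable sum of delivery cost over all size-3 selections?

26

Open {W1, W2, W5}.
  N1→W1 4, N2→W5 9, N3→W2 9, N4→W1 4  ⇒ total 26.
Compare {W1, W5, W6}: total 27.
Compare {W1, W2, W3}: total 28.
No size-3 selection does better; minimum is 26.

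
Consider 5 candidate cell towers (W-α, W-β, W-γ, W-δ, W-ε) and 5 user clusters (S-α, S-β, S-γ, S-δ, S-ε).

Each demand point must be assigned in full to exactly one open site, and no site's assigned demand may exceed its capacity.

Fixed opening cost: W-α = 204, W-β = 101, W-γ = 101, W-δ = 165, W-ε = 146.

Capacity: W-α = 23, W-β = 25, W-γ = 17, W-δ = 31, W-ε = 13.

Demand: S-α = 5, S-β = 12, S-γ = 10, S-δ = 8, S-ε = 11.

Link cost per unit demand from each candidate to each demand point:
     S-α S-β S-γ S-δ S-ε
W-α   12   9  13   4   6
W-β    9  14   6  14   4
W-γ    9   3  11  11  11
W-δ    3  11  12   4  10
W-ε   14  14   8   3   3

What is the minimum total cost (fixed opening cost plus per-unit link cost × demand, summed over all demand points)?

Open {W-β, W-δ}; cheapest assignment that respects the capacities:
  W-β (cap 25, load 21): S-γ, S-ε — cost 10×6 + 11×4 = 104
  W-δ (cap 31, load 25): S-α, S-β, S-δ — cost 5×3 + 12×11 + 8×4 = 179
  Shipping 283, fixed 266 → total 549.
  Any other capacity-feasible assignment to {W-β, W-δ} ships for at least 283.
Compare {W-β, W-γ, W-δ}: its best feasible assignment gives total 554.
Compare {W-β, W-γ, W-ε}: its best feasible assignment gives total 557.
Every other set of open sites that can feasibly serve all demand totals ≥ 554 even under its best assignment. Minimum: 549.

549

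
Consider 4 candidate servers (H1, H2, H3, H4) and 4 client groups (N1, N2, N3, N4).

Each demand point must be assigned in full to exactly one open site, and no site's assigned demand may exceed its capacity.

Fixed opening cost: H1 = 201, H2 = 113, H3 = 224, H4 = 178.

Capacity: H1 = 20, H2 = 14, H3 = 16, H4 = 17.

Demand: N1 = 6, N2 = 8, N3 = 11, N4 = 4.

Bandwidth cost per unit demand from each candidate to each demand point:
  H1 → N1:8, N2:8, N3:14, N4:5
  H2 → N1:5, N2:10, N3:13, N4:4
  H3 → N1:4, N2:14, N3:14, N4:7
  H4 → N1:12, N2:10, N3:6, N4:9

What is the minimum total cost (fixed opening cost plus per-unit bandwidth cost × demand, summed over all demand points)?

503

Open {H2, H4}; cheapest assignment that respects the capacities:
  H2 (cap 14, load 14): N1, N2 — cost 6×5 + 8×10 = 110
  H4 (cap 17, load 15): N3, N4 — cost 11×6 + 4×9 = 102
  Shipping 212, fixed 291 → total 503.
  Any other capacity-feasible assignment to {H2, H4} ships for at least 212.
Compare {H1, H4}: its best feasible assignment gives total 577.
Compare {H1, H2}: its best feasible assignment gives total 578.
Every other set of open sites that can feasibly serve all demand totals ≥ 577 even under its best assignment. Minimum: 503.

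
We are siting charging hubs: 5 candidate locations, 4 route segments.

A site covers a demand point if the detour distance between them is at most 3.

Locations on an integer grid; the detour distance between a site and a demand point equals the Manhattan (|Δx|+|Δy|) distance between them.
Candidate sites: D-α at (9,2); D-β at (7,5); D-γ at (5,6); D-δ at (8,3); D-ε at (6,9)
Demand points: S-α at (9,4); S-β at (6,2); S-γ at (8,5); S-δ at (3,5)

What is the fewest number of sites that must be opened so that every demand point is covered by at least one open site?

Coverage sets (demand points within 3 of each site):
  D-α: {S-α, S-β}
  D-β: {S-α, S-γ}
  D-γ: {S-δ}
  D-δ: {S-α, S-β, S-γ}
  D-ε: {}
No single site covers all 4 demand points.
But {D-γ, D-δ} covers everything, so the minimum is 2.

2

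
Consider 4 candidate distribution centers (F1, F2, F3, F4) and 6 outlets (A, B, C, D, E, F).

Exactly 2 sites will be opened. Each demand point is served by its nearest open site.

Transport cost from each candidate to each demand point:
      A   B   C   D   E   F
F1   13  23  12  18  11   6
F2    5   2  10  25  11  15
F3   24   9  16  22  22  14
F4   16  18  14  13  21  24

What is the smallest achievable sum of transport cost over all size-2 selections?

52

Open {F1, F2}.
  A→F2 5, B→F2 2, C→F2 10, D→F1 18, E→F1 11, F→F1 6  ⇒ total 52.
Compare {F2, F4}: total 56.
Compare {F2, F3}: total 64.
No size-2 selection does better; minimum is 52.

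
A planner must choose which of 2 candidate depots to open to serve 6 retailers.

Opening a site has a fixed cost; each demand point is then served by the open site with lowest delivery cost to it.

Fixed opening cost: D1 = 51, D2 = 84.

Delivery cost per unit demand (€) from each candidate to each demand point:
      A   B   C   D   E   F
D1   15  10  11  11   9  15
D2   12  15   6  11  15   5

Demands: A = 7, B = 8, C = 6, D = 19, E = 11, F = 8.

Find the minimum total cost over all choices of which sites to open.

683

Open {D1, D2}: assign each demand point to its cheapest open site.
  A→D2 7×12=84, B→D1 8×10=80, C→D2 6×6=36, D→D1 19×11=209, E→D1 11×9=99, F→D2 8×5=40
  delivery cost 548, fixed 135 → total 683.
Compare {D1}: delivery cost 679 + fixed 51 = 730.
Compare {D2}: delivery cost 654 + fixed 84 = 738.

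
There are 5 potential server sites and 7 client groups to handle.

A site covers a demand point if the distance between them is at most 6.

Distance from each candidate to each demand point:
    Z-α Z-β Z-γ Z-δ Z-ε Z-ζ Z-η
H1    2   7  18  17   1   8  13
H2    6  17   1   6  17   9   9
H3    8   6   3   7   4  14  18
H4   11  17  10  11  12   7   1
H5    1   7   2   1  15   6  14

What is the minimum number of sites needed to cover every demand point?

Coverage sets (demand points within 6 of each site):
  H1: {Z-α, Z-ε}
  H2: {Z-α, Z-γ, Z-δ}
  H3: {Z-β, Z-γ, Z-ε}
  H4: {Z-η}
  H5: {Z-α, Z-γ, Z-δ, Z-ζ}
No 2 sites suffice: every size-2 union leaves at least one demand point uncovered.
But {H3, H4, H5} covers everything, so the minimum is 3.

3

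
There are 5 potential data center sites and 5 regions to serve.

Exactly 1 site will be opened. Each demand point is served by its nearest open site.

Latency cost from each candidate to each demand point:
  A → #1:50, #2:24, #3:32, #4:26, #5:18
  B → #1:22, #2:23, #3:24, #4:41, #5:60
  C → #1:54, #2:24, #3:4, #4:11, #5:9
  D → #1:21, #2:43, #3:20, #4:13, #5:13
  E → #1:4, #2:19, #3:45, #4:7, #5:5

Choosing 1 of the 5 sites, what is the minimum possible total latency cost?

80

Open {E}.
  #1→E 4, #2→E 19, #3→E 45, #4→E 7, #5→E 5  ⇒ total 80.
Compare {C}: total 102.
Compare {D}: total 110.
No size-1 selection does better; minimum is 80.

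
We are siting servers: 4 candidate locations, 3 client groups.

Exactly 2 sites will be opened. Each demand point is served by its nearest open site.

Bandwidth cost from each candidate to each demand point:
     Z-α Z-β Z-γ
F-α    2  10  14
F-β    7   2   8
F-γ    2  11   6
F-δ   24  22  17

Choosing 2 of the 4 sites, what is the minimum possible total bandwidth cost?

Open {F-β, F-γ}.
  Z-α→F-γ 2, Z-β→F-β 2, Z-γ→F-γ 6  ⇒ total 10.
Compare {F-α, F-β}: total 12.
Compare {F-β, F-δ}: total 17.
No size-2 selection does better; minimum is 10.

10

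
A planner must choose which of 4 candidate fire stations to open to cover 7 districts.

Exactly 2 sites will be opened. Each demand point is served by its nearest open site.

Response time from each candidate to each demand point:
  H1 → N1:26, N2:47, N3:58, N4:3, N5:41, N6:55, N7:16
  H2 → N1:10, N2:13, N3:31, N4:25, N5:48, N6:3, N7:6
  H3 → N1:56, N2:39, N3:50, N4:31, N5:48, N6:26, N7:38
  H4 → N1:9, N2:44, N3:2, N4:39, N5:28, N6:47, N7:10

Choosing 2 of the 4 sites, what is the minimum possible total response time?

86

Open {H2, H4}.
  N1→H4 9, N2→H2 13, N3→H4 2, N4→H2 25, N5→H4 28, N6→H2 3, N7→H2 6  ⇒ total 86.
Compare {H1, H2}: total 107.
Compare {H2, H3}: total 136.
No size-2 selection does better; minimum is 86.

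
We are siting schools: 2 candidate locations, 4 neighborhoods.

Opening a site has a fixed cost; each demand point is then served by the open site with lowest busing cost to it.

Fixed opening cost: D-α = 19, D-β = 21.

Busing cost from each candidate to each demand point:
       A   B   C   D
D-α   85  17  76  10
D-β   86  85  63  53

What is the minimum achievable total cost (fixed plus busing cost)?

207

Open {D-α}: assign each demand point to its cheapest open site.
  A→D-α 85, B→D-α 17, C→D-α 76, D→D-α 10
  busing cost 188, fixed 19 → total 207.
Compare {D-α, D-β}: busing cost 175 + fixed 40 = 215.
Compare {D-β}: busing cost 287 + fixed 21 = 308.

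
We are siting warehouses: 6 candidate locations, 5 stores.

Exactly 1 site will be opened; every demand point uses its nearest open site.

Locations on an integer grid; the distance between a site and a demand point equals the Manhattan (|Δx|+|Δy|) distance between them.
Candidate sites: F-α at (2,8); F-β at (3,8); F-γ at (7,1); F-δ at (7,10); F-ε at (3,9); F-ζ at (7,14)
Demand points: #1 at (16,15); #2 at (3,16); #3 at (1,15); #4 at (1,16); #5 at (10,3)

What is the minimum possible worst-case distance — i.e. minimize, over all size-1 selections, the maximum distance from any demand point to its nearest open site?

Open {F-δ}.
  Farthest demand point is #1 at distance 14 (to F-δ); all others are ≤ 14.
With {F-ζ} the worst case is 14.
With {F-ε} the worst case is 19.
No size-1 selection achieves below 14.

14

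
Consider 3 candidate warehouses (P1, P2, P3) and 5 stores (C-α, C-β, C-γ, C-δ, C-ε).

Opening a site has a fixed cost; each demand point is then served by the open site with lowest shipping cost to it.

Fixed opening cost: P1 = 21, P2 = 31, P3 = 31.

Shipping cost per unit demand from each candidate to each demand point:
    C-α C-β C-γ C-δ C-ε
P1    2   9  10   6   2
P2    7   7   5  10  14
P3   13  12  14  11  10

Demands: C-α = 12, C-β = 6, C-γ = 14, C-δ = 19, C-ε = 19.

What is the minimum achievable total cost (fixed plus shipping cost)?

340

Open {P1, P2}: assign each demand point to its cheapest open site.
  C-α→P1 12×2=24, C-β→P2 6×7=42, C-γ→P2 14×5=70, C-δ→P1 19×6=114, C-ε→P1 19×2=38
  shipping cost 288, fixed 52 → total 340.
Compare {P1, P2, P3}: shipping cost 288 + fixed 83 = 371.
Compare {P1}: shipping cost 370 + fixed 21 = 391.
Compare {P1, P3}: shipping cost 370 + fixed 52 = 422.
All other subsets cost ≥ 371. Minimum total cost: 340.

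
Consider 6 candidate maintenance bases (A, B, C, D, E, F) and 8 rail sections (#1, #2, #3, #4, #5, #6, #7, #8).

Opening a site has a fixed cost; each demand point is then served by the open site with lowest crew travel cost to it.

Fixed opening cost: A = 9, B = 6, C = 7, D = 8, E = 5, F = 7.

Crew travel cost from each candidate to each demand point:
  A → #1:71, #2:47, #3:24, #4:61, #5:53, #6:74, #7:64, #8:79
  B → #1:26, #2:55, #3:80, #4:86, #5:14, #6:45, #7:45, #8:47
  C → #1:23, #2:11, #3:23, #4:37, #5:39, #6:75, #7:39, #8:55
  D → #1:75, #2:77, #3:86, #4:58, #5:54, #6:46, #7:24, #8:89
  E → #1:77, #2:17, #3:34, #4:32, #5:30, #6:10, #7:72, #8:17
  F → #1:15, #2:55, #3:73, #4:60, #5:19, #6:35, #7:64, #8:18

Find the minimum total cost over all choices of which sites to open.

178

Open {C, D, E, F}: assign each demand point to its cheapest open site.
  #1→F 15, #2→C 11, #3→C 23, #4→E 32, #5→F 19, #6→E 10, #7→D 24, #8→E 17
  crew travel cost 151, fixed 27 → total 178.
Compare {B, C, D, E, F}: crew travel cost 146 + fixed 33 = 179.
Compare {B, C, D, E}: crew travel cost 154 + fixed 26 = 180.
Compare {C, E, F}: crew travel cost 166 + fixed 19 = 185.
All other subsets cost ≥ 179. Minimum total cost: 178.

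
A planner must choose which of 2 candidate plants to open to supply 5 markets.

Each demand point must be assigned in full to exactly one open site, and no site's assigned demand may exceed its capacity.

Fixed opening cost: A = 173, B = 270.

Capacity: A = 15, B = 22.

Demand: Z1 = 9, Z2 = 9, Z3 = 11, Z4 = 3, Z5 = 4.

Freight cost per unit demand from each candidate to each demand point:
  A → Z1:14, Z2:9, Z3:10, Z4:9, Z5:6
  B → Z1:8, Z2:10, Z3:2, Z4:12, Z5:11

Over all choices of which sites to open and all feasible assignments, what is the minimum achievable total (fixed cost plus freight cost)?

Open {A, B}; cheapest assignment that respects the capacities:
  A (cap 15, load 15): Z3, Z5 — cost 11×10 + 4×6 = 134
  B (cap 22, load 21): Z1, Z2, Z4 — cost 9×8 + 9×10 + 3×12 = 198
  Shipping 332, fixed 443 → total 775.
  Any other capacity-feasible assignment to {A, B} ships for at least 332.
Total demand is 36 and no other set of sites has combined capacity ≥ 36, so {A, B} is the only feasible choice of open sites. Minimum: 775.

775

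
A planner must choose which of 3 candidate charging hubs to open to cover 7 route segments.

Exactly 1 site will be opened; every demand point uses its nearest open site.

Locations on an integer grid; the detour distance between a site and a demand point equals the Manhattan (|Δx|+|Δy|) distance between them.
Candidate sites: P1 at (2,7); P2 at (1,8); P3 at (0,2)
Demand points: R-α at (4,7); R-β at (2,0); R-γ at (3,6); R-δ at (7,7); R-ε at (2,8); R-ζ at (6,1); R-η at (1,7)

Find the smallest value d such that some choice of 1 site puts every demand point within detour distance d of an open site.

Open {P1}.
  Farthest demand point is R-ζ at detour distance 10 (to P1); all others are ≤ 10.
With {P2} the worst case is 12.
With {P3} the worst case is 12.
No size-1 selection achieves below 10.

10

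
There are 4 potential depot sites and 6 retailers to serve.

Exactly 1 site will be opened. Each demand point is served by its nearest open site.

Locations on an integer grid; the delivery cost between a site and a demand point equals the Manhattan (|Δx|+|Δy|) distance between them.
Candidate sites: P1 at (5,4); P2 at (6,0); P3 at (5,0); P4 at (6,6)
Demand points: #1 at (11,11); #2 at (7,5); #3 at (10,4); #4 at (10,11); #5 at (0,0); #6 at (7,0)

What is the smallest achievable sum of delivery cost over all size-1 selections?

46

Open {P4}.
  #1→P4 10, #2→P4 2, #3→P4 6, #4→P4 9, #5→P4 12, #6→P4 7  ⇒ total 46.
Compare {P1}: total 48.
Compare {P2}: total 52.
No size-1 selection does better; minimum is 46.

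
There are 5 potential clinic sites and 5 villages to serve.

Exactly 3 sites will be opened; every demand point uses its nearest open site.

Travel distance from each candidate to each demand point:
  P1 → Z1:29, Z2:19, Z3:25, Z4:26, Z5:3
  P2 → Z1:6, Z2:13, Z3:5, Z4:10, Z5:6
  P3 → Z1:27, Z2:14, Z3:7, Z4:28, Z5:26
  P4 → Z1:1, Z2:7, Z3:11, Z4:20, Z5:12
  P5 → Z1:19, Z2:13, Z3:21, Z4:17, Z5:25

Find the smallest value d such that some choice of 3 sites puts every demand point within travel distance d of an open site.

10

Open {P1, P2, P4}.
  Farthest demand point is Z4 at travel distance 10 (to P2); all others are ≤ 10.
With {P2, P3, P4} the worst case is 10.
With {P2, P4, P5} the worst case is 10.
No size-3 selection achieves below 10.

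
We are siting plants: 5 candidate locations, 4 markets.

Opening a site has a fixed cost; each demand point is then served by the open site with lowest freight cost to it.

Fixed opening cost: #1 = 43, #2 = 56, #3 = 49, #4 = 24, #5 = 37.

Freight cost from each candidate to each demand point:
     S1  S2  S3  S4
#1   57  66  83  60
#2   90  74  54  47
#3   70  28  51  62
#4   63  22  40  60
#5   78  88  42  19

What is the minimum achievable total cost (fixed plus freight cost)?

205

Open {#4, #5}: assign each demand point to its cheapest open site.
  S1→#4 63, S2→#4 22, S3→#4 40, S4→#5 19
  freight cost 144, fixed 61 → total 205.
Compare {#4}: freight cost 185 + fixed 24 = 209.
Compare {#1, #4, #5}: freight cost 138 + fixed 104 = 242.
Compare {#3, #5}: freight cost 159 + fixed 86 = 245.
All other subsets cost ≥ 209. Minimum total cost: 205.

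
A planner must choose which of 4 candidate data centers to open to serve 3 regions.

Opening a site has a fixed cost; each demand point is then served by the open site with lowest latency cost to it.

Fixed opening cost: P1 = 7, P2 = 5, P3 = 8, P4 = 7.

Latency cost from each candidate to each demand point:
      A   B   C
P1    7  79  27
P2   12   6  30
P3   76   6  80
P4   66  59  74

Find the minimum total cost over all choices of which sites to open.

52

Open {P1, P2}: assign each demand point to its cheapest open site.
  A→P1 7, B→P2 6, C→P1 27
  latency cost 40, fixed 12 → total 52.
Compare {P2}: latency cost 48 + fixed 5 = 53.
Compare {P1, P3}: latency cost 40 + fixed 15 = 55.
Compare {P1, P2, P4}: latency cost 40 + fixed 19 = 59.
All other subsets cost ≥ 53. Minimum total cost: 52.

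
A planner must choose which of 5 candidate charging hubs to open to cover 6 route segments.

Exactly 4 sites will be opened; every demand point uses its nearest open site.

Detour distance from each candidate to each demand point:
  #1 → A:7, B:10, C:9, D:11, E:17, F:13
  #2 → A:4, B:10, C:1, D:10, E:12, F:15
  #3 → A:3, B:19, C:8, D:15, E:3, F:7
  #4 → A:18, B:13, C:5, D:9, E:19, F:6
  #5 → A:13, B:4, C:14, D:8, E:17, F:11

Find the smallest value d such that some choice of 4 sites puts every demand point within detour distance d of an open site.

8

Open {#1, #2, #3, #5}.
  Farthest demand point is D at detour distance 8 (to #5); all others are ≤ 8.
With {#1, #3, #4, #5} the worst case is 8.
With {#2, #3, #4, #5} the worst case is 8.
No size-4 selection achieves below 8.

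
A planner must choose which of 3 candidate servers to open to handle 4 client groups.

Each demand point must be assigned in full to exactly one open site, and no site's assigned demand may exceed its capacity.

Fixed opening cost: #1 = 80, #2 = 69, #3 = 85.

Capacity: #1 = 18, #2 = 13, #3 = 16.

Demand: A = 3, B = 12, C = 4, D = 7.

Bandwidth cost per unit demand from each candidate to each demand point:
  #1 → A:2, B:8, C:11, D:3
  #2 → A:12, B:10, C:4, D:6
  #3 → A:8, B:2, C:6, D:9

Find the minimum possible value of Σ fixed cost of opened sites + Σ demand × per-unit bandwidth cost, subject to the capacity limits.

Open {#1, #3}; cheapest assignment that respects the capacities:
  #1 (cap 18, load 10): A, D — cost 3×2 + 7×3 = 27
  #3 (cap 16, load 16): B, C — cost 12×2 + 4×6 = 48
  Shipping 75, fixed 165 → total 240.
  Any other capacity-feasible assignment to {#1, #3} ships for at least 75.
Compare {#2, #3}: its best feasible assignment gives total 260.
Compare {#1, #2, #3}: its best feasible assignment gives total 301.
Every other set of open sites that can feasibly serve all demand totals ≥ 260 even under its best assignment. Minimum: 240.

240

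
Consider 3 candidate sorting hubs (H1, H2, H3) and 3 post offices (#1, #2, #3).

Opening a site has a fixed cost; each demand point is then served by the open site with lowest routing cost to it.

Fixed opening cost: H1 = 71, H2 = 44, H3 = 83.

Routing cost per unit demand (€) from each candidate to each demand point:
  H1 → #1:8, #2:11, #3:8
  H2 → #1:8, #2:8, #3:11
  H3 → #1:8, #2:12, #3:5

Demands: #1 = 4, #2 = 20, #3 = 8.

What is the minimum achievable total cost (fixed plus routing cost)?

Open {H2}: assign each demand point to its cheapest open site.
  #1→H2 4×8=32, #2→H2 20×8=160, #3→H2 8×11=88
  routing cost 280, fixed 44 → total 324.
Compare {H2, H3}: routing cost 232 + fixed 127 = 359.
Compare {H1, H2}: routing cost 256 + fixed 115 = 371.
Compare {H1}: routing cost 316 + fixed 71 = 387.
All other subsets cost ≥ 359. Minimum total cost: 324.

324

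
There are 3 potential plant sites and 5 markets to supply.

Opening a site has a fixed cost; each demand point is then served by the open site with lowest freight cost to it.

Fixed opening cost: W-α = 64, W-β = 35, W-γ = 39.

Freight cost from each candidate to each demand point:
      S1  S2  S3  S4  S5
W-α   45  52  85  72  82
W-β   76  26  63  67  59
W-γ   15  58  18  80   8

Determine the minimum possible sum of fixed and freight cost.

208

Open {W-β, W-γ}: assign each demand point to its cheapest open site.
  S1→W-γ 15, S2→W-β 26, S3→W-γ 18, S4→W-β 67, S5→W-γ 8
  freight cost 134, fixed 74 → total 208.
Compare {W-γ}: freight cost 179 + fixed 39 = 218.
Compare {W-α, W-γ}: freight cost 165 + fixed 103 = 268.
Compare {W-α, W-β, W-γ}: freight cost 134 + fixed 138 = 272.
All other subsets cost ≥ 218. Minimum total cost: 208.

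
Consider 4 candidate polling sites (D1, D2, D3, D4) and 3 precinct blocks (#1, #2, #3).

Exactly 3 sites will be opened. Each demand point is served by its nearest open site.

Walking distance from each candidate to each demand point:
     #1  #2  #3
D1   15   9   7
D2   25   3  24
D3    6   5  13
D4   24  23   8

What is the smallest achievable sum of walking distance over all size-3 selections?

Open {D1, D2, D3}.
  #1→D3 6, #2→D2 3, #3→D1 7  ⇒ total 16.
Compare {D2, D3, D4}: total 17.
Compare {D1, D3, D4}: total 18.
No size-3 selection does better; minimum is 16.

16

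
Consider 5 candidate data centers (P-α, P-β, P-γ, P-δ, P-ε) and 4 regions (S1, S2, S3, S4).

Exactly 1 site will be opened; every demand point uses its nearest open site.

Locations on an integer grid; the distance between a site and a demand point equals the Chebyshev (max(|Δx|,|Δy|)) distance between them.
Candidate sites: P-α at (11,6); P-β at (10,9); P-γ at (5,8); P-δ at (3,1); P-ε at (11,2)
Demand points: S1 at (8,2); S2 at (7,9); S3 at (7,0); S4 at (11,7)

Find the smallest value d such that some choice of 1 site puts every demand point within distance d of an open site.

Open {P-α}.
  Farthest demand point is S3 at distance 6 (to P-α); all others are ≤ 6.
With {P-ε} the worst case is 7.
With {P-γ} the worst case is 8.
No size-1 selection achieves below 6.

6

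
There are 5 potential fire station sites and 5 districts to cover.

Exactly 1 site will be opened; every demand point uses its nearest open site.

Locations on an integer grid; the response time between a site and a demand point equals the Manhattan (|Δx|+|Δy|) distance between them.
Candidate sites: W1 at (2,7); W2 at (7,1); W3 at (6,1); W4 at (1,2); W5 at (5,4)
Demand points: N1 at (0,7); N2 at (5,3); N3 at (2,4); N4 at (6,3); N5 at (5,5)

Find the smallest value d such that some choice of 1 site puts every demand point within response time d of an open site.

7

Open {W4}.
  Farthest demand point is N5 at response time 7 (to W4); all others are ≤ 7.
With {W1} the worst case is 8.
With {W5} the worst case is 8.
No size-1 selection achieves below 7.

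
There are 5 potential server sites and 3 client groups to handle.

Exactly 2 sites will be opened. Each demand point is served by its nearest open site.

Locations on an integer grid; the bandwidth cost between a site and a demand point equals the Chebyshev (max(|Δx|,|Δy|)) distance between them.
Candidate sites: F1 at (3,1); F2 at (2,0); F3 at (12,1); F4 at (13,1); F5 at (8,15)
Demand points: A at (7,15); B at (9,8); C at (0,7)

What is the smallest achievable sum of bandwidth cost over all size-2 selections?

14

Open {F1, F5}.
  A→F5 1, B→F1 7, C→F1 6  ⇒ total 14.
Compare {F2, F5}: total 15.
Compare {F3, F5}: total 16.
No size-2 selection does better; minimum is 14.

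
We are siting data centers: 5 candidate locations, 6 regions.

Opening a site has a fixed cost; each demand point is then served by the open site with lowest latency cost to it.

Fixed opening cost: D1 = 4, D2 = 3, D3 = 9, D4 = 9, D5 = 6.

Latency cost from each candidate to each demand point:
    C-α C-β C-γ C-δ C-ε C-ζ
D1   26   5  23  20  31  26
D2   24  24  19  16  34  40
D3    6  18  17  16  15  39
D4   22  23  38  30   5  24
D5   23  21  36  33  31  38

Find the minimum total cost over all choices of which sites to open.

95

Open {D1, D3, D4}: assign each demand point to its cheapest open site.
  C-α→D3 6, C-β→D1 5, C-γ→D3 17, C-δ→D3 16, C-ε→D4 5, C-ζ→D4 24
  latency cost 73, fixed 22 → total 95.
Compare {D1, D3}: latency cost 85 + fixed 13 = 98.
Compare {D1, D2, D3, D4}: latency cost 73 + fixed 25 = 98.
Compare {D1, D2, D3}: latency cost 85 + fixed 16 = 101.
All other subsets cost ≥ 98. Minimum total cost: 95.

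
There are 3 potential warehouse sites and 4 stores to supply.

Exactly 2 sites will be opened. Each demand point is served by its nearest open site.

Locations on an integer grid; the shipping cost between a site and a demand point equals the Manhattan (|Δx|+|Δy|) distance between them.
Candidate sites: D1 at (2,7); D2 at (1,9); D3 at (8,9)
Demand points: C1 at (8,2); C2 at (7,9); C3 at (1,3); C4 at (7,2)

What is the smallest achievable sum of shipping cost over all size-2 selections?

Open {D1, D3}.
  C1→D3 7, C2→D3 1, C3→D1 5, C4→D3 8  ⇒ total 21.
Compare {D2, D3}: total 22.
Compare {D1, D2}: total 32.

21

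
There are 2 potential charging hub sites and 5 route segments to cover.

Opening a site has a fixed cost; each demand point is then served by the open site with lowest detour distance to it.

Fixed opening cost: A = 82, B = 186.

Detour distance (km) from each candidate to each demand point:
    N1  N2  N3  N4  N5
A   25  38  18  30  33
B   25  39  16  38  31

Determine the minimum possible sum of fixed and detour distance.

226

Open {A}: assign each demand point to its cheapest open site.
  N1→A 25, N2→A 38, N3→A 18, N4→A 30, N5→A 33
  detour distance 144, fixed 82 → total 226.
Compare {B}: detour distance 149 + fixed 186 = 335.
Compare {A, B}: detour distance 140 + fixed 268 = 408.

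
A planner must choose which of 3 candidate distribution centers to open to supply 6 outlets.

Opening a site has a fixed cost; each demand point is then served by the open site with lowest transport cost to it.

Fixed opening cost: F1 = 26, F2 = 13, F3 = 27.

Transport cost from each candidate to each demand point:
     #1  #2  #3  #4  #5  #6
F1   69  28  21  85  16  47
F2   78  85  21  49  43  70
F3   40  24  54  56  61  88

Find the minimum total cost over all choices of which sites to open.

Open {F1, F3}: assign each demand point to its cheapest open site.
  #1→F3 40, #2→F3 24, #3→F1 21, #4→F3 56, #5→F1 16, #6→F1 47
  transport cost 204, fixed 53 → total 257.
Compare {F1, F2, F3}: transport cost 197 + fixed 66 = 263.
Compare {F1, F2}: transport cost 230 + fixed 39 = 269.
Compare {F2, F3}: transport cost 247 + fixed 40 = 287.
All other subsets cost ≥ 263. Minimum total cost: 257.

257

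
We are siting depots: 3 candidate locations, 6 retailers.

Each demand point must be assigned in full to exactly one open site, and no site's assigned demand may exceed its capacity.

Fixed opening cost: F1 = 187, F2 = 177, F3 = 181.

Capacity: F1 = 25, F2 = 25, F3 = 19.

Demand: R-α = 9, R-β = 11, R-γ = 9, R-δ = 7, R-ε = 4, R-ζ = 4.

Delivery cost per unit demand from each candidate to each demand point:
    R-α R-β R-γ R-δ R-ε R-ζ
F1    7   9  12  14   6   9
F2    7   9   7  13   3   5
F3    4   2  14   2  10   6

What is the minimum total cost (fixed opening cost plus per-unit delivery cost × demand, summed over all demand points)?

Open {F2, F3}; cheapest assignment that respects the capacities:
  F2 (cap 25, load 25): R-α, R-γ, R-δ — cost 9×7 + 9×7 + 7×13 = 217
  F3 (cap 19, load 19): R-β, R-ε, R-ζ — cost 11×2 + 4×10 + 4×6 = 86
  Shipping 303, fixed 358 → total 661.
  Any other capacity-feasible assignment to {F2, F3} ships for at least 303.
Compare {F1, F2}: its best feasible assignment gives total 712.
Compare {F1, F3}: its best feasible assignment gives total 723.
Every other set of open sites that can feasibly serve all demand totals ≥ 712 even under its best assignment. Minimum: 661.

661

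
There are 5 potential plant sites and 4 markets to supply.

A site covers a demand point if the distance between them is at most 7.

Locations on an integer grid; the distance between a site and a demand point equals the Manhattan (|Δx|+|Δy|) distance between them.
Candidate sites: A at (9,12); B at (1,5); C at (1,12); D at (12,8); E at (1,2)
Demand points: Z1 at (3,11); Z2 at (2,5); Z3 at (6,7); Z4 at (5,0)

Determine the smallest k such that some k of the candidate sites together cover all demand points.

Coverage sets (demand points within 7 of each site):
  A: {Z1}
  B: {Z2, Z3}
  C: {Z1}
  D: {Z3}
  E: {Z2, Z4}
No 2 sites suffice: every size-2 union leaves at least one demand point uncovered.
But {A, B, E} covers everything, so the minimum is 3.

3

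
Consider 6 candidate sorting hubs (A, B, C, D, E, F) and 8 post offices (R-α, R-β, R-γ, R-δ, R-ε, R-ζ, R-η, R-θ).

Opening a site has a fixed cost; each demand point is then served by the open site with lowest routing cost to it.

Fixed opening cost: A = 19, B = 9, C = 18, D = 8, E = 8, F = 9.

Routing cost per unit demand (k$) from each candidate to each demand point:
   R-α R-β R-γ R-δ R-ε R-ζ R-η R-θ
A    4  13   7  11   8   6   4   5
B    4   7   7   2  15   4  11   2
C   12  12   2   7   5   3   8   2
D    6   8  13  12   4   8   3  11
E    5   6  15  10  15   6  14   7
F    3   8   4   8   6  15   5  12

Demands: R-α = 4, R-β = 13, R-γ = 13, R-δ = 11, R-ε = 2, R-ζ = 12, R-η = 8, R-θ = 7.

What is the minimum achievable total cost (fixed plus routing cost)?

Open {B, C, D, E}: assign each demand point to its cheapest open site.
  R-α→B 4×4=16, R-β→E 13×6=78, R-γ→C 13×2=26, R-δ→B 11×2=22, R-ε→D 2×4=8, R-ζ→C 12×3=36, R-η→D 8×3=24, R-θ→B 7×2=14
  routing cost 224, fixed 43 → total 267.
Compare {B, C, D}: routing cost 237 + fixed 35 = 272.
Compare {B, C, D, E, F}: routing cost 220 + fixed 52 = 272.
Compare {B, C, D, F}: routing cost 233 + fixed 44 = 277.
All other subsets cost ≥ 272. Minimum total cost: 267.

267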